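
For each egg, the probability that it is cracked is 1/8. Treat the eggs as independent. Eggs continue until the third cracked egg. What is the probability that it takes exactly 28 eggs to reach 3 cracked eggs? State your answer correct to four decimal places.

Y = trial on which the third success occurs; negative binomial, r=3, p=0.125.
P(Y=28) = C(27,2) · p^3 · (1−p)^25
= 351 · 0.0019531 · 0.035498 = 0.024335

0.0243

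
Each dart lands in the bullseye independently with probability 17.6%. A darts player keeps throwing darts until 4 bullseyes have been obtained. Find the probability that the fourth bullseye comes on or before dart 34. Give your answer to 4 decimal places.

Finishing within 34 darts ⇔ at least 4 successes in the first 34. With X ~ Binomial(34, 0.176), P(Y ≤ 34) = 1 − P(X ≤ 3).
  k=0: C(34,0)·0.176^0·0.824^34 = 0.001385
  k=1: C(34,1)·0.176^1·0.824^33 = 0.010060
  k=2: C(34,2)·0.176^2·0.824^32 = 0.035453
  k=3: C(34,3)·0.176^3·0.824^31 = 0.080774
1 − 0.127673 = 0.872327

0.8723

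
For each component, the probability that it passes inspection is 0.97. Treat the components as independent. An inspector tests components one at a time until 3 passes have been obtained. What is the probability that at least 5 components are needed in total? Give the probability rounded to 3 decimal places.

Needing more than 4 components ⇔ fewer than 3 successes in the first 4. With X ~ Binomial(4, 0.97), P(Y > 4) = P(X ≤ 2).
  k=0: C(4,0)·0.97^0·0.03^4 = 0.00000
  k=1: C(4,1)·0.97^1·0.03^3 = 0.00010
  k=2: C(4,2)·0.97^2·0.03^2 = 0.00508
P(X ≤ 2) = 0.00519

0.005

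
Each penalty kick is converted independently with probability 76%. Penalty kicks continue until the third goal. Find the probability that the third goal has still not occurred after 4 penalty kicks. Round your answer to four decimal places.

0.2450

Needing more than 4 penalty kicks ⇔ fewer than 3 successes in the first 4. With X ~ Binomial(4, 0.76), P(Y > 4) = P(X ≤ 2).
  k=0: C(4,0)·0.76^0·0.24^4 = 0.003318
  k=1: C(4,1)·0.76^1·0.24^3 = 0.042025
  k=2: C(4,2)·0.76^2·0.24^2 = 0.199619
P(X ≤ 2) = 0.244961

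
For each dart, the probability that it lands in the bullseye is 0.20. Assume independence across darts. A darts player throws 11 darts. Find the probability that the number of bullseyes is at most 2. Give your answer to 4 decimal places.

0.6174

X ~ Binomial(11, 0.20); P(X ≤ 2) = Σ C(11,k) p^k (1−p)^(11−k) over k:
  k=0: C(11,0)·0.20^0·0.80^11 = 0.085899
  k=1: C(11,1)·0.20^1·0.80^10 = 0.236223
  k=2: C(11,2)·0.20^2·0.80^9 = 0.295279
Total = 0.617402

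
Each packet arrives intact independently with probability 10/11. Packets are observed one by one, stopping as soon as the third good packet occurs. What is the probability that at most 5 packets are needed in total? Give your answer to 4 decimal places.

0.9935

Finishing within 5 packets ⇔ at least 3 successes in the first 5. With X ~ Binomial(5, 0.909091), P(Y ≤ 5) = 1 − P(X ≤ 2).
  k=0: C(5,0)·0.909091^0·0.090909^5 = 0.000006
  k=1: C(5,1)·0.909091^1·0.090909^4 = 0.000310
  k=2: C(5,2)·0.909091^2·0.090909^3 = 0.006209
1 − 0.006526 = 0.993474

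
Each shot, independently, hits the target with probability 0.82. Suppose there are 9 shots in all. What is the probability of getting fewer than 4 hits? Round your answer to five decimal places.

0.00173

X ~ Binomial(9, 0.82); P(X ≤ 3) = Σ C(9,k) p^k (1−p)^(9−k) over k:
  k=0: C(9,0)·0.82^0·0.18^9 = 0.0000002
  k=1: C(9,1)·0.82^1·0.18^8 = 0.0000081
  k=2: C(9,2)·0.82^2·0.18^7 = 0.0001482
  k=3: C(9,3)·0.82^3·0.18^6 = 0.0015753
Total = 0.0017318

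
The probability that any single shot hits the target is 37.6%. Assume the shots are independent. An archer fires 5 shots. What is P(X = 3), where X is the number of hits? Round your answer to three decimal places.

0.207

X ~ Binomial(n=5, p=0.376).
P(X=3) = C(5,3) · p^3 · (1−p)^2
= 10 · 0.053157 · 0.38938 = 0.20698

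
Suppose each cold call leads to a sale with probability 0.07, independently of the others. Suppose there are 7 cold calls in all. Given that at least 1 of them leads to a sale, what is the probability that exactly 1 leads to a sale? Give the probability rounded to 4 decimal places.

0.7959

X ~ Binomial(7, 0.07). Want P(X=1 | X≥1) = P(X=1) / P(X≥1).
P(X=1) = C(7,1)·0.07^1·0.93^6 = 0.317025
P(X≥1) = 1 − 0.601701 = 0.398299
Ratio = 0.317025 / 0.398299 = 0.795947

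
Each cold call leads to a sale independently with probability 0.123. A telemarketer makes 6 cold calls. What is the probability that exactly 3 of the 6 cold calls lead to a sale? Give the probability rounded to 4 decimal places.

0.0251

X ~ Binomial(n=6, p=0.123).
P(X=3) = C(6,3) · p^3 · (1−p)^3
= 20 · 0.0018609 · 0.67453 = 0.025104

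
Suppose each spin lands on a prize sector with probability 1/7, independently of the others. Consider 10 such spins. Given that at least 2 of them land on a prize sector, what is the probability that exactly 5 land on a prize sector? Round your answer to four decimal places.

X ~ Binomial(10, 0.142857). Want P(X=5 | X≥2) = P(X=5) / P(X≥2).
P(X=5) = C(10,5)·0.142857^5·0.857143^5 = 0.006937
P(X≥2) = 1 − 0.214058 − 0.356764 = 0.429178
Ratio = 0.006937 / 0.429178 = 0.016164

0.0162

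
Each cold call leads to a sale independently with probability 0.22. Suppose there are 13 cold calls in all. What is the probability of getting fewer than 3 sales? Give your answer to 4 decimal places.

X ~ Binomial(13, 0.22); P(X ≤ 2) = Σ C(13,k) p^k (1−p)^(13−k) over k:
  k=0: C(13,0)·0.22^0·0.78^13 = 0.039558
  k=1: C(13,1)·0.22^1·0.78^12 = 0.145045
  k=2: C(13,2)·0.22^2·0.78^11 = 0.245460
Total = 0.430062

0.4301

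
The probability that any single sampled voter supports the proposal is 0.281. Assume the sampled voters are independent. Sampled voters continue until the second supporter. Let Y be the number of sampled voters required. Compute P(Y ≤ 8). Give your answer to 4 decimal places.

0.7053

Finishing within 8 sampled voters ⇔ at least 2 successes in the first 8. With X ~ Binomial(8, 0.281), P(Y ≤ 8) = 1 − P(X ≤ 1).
  k=0: C(8,0)·0.281^0·0.719^8 = 0.071422
  k=1: C(8,1)·0.281^1·0.719^7 = 0.223305
1 − 0.294727 = 0.705273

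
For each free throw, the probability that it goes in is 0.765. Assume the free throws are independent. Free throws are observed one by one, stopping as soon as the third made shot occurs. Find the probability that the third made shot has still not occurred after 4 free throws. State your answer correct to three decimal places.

0.237

Needing more than 4 free throws ⇔ fewer than 3 successes in the first 4. With X ~ Binomial(4, 0.765), P(Y > 4) = P(X ≤ 2).
  k=0: C(4,0)·0.765^0·0.235^4 = 0.00305
  k=1: C(4,1)·0.765^1·0.235^3 = 0.03971
  k=2: C(4,2)·0.765^2·0.235^2 = 0.19391
P(X ≤ 2) = 0.23668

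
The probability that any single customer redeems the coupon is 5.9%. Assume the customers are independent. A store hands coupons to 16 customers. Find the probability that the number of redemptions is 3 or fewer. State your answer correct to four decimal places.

0.9876

X ~ Binomial(16, 0.059); P(X ≤ 3) = Σ C(16,k) p^k (1−p)^(16−k) over k:
  k=0: C(16,0)·0.059^0·0.941^16 = 0.377950
  k=1: C(16,1)·0.059^1·0.941^15 = 0.379155
  k=2: C(16,2)·0.059^2·0.941^14 = 0.178295
  k=3: C(16,3)·0.059^3·0.941^13 = 0.052169
Total = 0.987568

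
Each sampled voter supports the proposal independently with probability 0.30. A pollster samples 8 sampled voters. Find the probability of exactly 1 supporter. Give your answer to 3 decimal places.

0.198

X ~ Binomial(n=8, p=0.30).
P(X=1) = C(8,1) · p^1 · (1−p)^7
= 8 · 0.3 · 0.082354 = 0.19765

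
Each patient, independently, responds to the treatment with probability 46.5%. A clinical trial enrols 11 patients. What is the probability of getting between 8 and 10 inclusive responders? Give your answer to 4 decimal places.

0.0740

X ~ Binomial(11, 0.465); P(8 ≤ X ≤ 10) = Σ C(11,k) p^k (1−p)^(11−k) over k:
  k=8: C(11,8)·0.465^8·0.535^3 = 0.055229
  k=9: C(11,9)·0.465^9·0.535^2 = 0.016001
  k=10: C(11,10)·0.465^10·0.535^1 = 0.002781
Total = 0.074012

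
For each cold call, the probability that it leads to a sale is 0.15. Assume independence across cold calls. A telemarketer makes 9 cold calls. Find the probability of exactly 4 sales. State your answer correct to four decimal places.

X ~ Binomial(n=9, p=0.15).
P(X=4) = C(9,4) · p^4 · (1−p)^5
= 126 · 0.00050625 · 0.44371 = 0.028303

0.0283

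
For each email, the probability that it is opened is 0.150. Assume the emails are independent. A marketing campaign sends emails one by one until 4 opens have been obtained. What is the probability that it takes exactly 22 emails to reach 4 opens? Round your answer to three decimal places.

0.036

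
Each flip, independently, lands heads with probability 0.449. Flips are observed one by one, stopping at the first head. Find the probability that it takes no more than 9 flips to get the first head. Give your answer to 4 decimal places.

Y = number of flips to the first success; geometric, p = 0.449.
P(Y ≤ 9) = 1 − (1−p)^9 = 1 − 0.004681 = 0.995319

0.9953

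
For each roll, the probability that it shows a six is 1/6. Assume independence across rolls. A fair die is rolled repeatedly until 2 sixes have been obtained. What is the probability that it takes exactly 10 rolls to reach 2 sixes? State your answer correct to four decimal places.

0.0581

Y = trial on which the second success occurs; negative binomial, r=2, p=0.166667.
P(Y=10) = C(9,1) · p^2 · (1−p)^8
= 9 · 0.027778 · 0.23257 = 0.058142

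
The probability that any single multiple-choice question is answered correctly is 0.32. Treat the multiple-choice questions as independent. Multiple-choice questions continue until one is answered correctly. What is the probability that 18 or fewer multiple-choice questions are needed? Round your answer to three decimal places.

Y = number of multiple-choice questions to the first success; geometric, p = 0.32.
P(Y ≤ 18) = 1 − (1−p)^18 = 1 − 0.00097 = 0.99903

0.999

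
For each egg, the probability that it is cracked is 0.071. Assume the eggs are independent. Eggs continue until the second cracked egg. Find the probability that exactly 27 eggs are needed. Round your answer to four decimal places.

0.0208

Y = trial on which the second success occurs; negative binomial, r=2, p=0.071.
P(Y=27) = C(26,1) · p^2 · (1−p)^25
= 26 · 0.005041 · 0.15863 = 0.020791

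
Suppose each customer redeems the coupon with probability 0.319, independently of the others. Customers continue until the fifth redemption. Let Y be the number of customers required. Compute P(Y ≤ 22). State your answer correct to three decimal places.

0.878

Finishing within 22 customers ⇔ at least 5 successes in the first 22. With X ~ Binomial(22, 0.319), P(Y ≤ 22) = 1 − P(X ≤ 4).
  k=0: C(22,0)·0.319^0·0.681^22 = 0.00021
  k=1: C(22,1)·0.319^1·0.681^21 = 0.00220
  k=2: C(22,2)·0.319^2·0.681^20 = 0.01082
  k=3: C(22,3)·0.319^3·0.681^19 = 0.03378
  k=4: C(22,4)·0.319^4·0.681^18 = 0.07517
1 − 0.12218 = 0.87782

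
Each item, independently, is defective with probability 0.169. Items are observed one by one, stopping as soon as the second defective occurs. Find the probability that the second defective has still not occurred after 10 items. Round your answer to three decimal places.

0.476

Needing more than 10 items ⇔ fewer than 2 successes in the first 10. With X ~ Binomial(10, 0.169), P(Y > 10) = P(X ≤ 1).
  k=0: C(10,0)·0.169^0·0.831^10 = 0.15704
  k=1: C(10,1)·0.169^1·0.831^9 = 0.31937
P(X ≤ 1) = 0.47641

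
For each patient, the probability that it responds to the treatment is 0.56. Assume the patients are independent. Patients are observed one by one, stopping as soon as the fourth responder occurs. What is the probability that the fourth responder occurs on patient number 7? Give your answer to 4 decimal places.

Y = trial on which the fourth success occurs; negative binomial, r=4, p=0.56.
P(Y=7) = C(6,3) · p^4 · (1−p)^3
= 20 · 0.098345 · 0.085184 = 0.167548

0.1675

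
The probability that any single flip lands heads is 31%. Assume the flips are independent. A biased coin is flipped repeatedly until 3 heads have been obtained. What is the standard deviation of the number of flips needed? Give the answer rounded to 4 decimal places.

4.6411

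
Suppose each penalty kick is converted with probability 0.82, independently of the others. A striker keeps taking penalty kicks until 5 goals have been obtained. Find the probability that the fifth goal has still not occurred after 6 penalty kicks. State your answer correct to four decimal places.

0.2956

Needing more than 6 penalty kicks ⇔ fewer than 5 successes in the first 6. With X ~ Binomial(6, 0.82), P(Y > 6) = P(X ≤ 4).
  k=0: C(6,0)·0.82^0·0.18^6 = 0.000034
  k=1: C(6,1)·0.82^1·0.18^5 = 0.000930
  k=2: C(6,2)·0.82^2·0.18^4 = 0.010588
  k=3: C(6,3)·0.82^3·0.18^3 = 0.064312
  k=4: C(6,4)·0.82^4·0.18^2 = 0.219731
P(X ≤ 4) = 0.295594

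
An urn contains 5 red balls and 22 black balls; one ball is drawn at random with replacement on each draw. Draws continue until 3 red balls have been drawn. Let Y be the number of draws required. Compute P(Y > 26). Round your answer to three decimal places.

Needing more than 26 draws ⇔ fewer than 3 successes in the first 26. With X ~ Binomial(26, 0.185185), P(Y > 26) = P(X ≤ 2).
  k=0: C(26,0)·0.185185^0·0.814815^26 = 0.00487
  k=1: C(26,1)·0.185185^1·0.814815^25 = 0.02878
  k=2: C(26,2)·0.185185^2·0.814815^24 = 0.08175
P(X ≤ 2) = 0.11540

0.115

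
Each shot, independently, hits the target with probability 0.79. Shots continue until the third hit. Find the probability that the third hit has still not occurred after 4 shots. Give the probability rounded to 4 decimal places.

0.1963

Needing more than 4 shots ⇔ fewer than 3 successes in the first 4. With X ~ Binomial(4, 0.79), P(Y > 4) = P(X ≤ 2).
  k=0: C(4,0)·0.79^0·0.21^4 = 0.001945
  k=1: C(4,1)·0.79^1·0.21^3 = 0.029265
  k=2: C(4,2)·0.79^2·0.21^2 = 0.165137
P(X ≤ 2) = 0.196346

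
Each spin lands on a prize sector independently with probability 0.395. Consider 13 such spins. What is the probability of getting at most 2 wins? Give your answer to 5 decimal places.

X ~ Binomial(13, 0.395); P(X ≤ 2) = Σ C(13,k) p^k (1−p)^(13−k) over k:
  k=0: C(13,0)·0.395^0·0.605^13 = 0.0014549
  k=1: C(13,1)·0.395^1·0.605^12 = 0.0123482
  k=2: C(13,2)·0.395^2·0.605^11 = 0.0483724
Total = 0.0621755

0.06218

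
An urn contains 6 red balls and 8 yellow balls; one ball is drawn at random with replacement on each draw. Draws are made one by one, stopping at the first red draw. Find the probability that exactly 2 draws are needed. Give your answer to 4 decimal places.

0.2449

Geometric (trials to first success), p = 0.428571.
P(Y = 2) = (1−p)^1 · p = 0.57143 · 0.428571 = 0.244898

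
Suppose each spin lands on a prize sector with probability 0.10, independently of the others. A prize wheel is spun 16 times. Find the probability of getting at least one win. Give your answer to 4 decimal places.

P(at least one) = 1 − P(none) = 1 − (1 − 0.10)^16
= 1 − 0.185302 = 0.814698

0.8147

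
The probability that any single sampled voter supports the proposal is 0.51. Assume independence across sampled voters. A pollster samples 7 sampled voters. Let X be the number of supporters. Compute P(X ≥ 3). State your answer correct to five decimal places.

X ~ Binomial(7, 0.51); P(X ≥ 3) = Σ C(7,k) p^k (1−p)^(7−k) over k:
  k=3: C(7,3)·0.51^3·0.49^4 = 0.2676473
  k=4: C(7,4)·0.51^4·0.49^3 = 0.2785717
  k=5: C(7,5)·0.51^5·0.49^2 = 0.1739652
  k=6: C(7,6)·0.51^6·0.49^1 = 0.0603553
  k=7: C(7,7)·0.51^7·0.49^0 = 0.0089741
Total = 0.7895136

0.78951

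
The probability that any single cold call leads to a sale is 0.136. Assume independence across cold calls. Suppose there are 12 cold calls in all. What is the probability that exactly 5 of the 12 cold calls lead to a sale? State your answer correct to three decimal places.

0.013

X ~ Binomial(n=12, p=0.136).
P(X=5) = C(12,5) · p^5 · (1−p)^7
= 792 · 4.6526e-05 · 0.35941 = 0.01324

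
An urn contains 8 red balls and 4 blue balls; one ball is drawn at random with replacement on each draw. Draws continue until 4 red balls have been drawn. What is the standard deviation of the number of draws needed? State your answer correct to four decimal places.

1.7321

Y = total draws until the fourth success; negative binomial with r=4, p=0.666667.
SD(Y) = √[r(1−p)/p²] = √(3.000000) = 1.732051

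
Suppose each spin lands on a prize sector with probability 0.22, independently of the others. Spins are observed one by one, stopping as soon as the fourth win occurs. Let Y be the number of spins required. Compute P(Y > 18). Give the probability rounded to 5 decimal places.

Needing more than 18 spins ⇔ fewer than 4 successes in the first 18. With X ~ Binomial(18, 0.22), P(Y > 18) = P(X ≤ 3).
  k=0: C(18,0)·0.22^0·0.78^18 = 0.0114210
  k=1: C(18,1)·0.22^1·0.78^17 = 0.0579834
  k=2: C(18,2)·0.22^2·0.78^16 = 0.1390114
  k=3: C(18,3)·0.22^3·0.78^15 = 0.2091112
P(X ≤ 3) = 0.4175269

0.41753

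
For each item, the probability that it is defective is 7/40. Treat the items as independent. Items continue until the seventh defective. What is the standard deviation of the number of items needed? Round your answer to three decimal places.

Y = total items until the seventh success; negative binomial with r=7, p=0.175.
SD(Y) = √[r(1−p)/p²] = √(188.57143) = 13.73213

13.732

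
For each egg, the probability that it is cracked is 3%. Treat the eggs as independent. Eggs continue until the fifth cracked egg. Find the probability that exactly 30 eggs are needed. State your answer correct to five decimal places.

0.00027

Y = trial on which the fifth success occurs; negative binomial, r=5, p=0.03.
P(Y=30) = C(29,4) · p^5 · (1−p)^25
= 23751 · 2.43e-08 · 0.46697 = 0.0002695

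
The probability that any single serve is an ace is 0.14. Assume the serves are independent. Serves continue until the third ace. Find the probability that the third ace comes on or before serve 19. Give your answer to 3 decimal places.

0.509

Finishing within 19 serves ⇔ at least 3 successes in the first 19. With X ~ Binomial(19, 0.14), P(Y ≤ 19) = 1 − P(X ≤ 2).
  k=0: C(19,0)·0.14^0·0.86^19 = 0.05695
  k=1: C(19,1)·0.14^1·0.86^18 = 0.17614
  k=2: C(19,2)·0.14^2·0.86^17 = 0.25806
1 − 0.49115 = 0.50885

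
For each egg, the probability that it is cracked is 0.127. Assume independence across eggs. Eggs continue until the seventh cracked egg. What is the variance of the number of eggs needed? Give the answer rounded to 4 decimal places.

378.8828

Y = total eggs until the seventh success; negative binomial with r=7, p=0.127.
Var(Y) = r(1−p)/p² = 7·0.873 / 0.127² = 378.882758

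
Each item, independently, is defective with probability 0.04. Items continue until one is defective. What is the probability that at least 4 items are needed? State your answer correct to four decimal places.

Y = number of items to the first success; geometric, p = 0.04.
P(Y > 3) = P(first 3 all fail) = (1−p)^3 = 0.884736

0.8847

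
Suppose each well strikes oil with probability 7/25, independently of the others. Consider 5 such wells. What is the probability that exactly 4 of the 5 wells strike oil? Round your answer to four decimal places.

X ~ Binomial(n=5, p=0.28).
P(X=4) = C(5,4) · p^4 · (1−p)^1
= 5 · 0.0061466 · 0.72 = 0.022128

0.0221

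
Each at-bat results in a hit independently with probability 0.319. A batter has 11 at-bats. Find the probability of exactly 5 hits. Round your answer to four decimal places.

0.1522

X ~ Binomial(n=11, p=0.319).
P(X=5) = C(11,5) · p^5 · (1−p)^6
= 462 · 0.0033033 · 0.099743 = 0.152222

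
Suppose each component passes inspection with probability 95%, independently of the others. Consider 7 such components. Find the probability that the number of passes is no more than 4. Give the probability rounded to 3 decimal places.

X ~ Binomial(7, 0.95); P(X ≤ 4) = Σ C(7,k) p^k (1−p)^(7−k) over k:
  k=0: C(7,0)·0.95^0·0.05^7 = 0.00000
  k=1: C(7,1)·0.95^1·0.05^6 = 0.00000
  k=2: C(7,2)·0.95^2·0.05^5 = 0.00001
  k=3: C(7,3)·0.95^3·0.05^4 = 0.00019
  k=4: C(7,4)·0.95^4·0.05^3 = 0.00356
Total = 0.00376

0.004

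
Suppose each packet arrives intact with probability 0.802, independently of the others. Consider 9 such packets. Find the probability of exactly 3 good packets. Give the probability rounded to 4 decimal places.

X ~ Binomial(n=9, p=0.802).
P(X=3) = C(9,3) · p^3 · (1−p)^6
= 84 · 0.51585 · 6.0255e-05 = 0.002611

0.0026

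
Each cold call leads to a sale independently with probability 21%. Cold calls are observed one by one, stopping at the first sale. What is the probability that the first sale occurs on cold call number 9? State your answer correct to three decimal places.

Geometric (trials to first success), p = 0.21.
P(Y = 9) = (1−p)^8 · p = 0.15171 · 0.21 = 0.03186

0.032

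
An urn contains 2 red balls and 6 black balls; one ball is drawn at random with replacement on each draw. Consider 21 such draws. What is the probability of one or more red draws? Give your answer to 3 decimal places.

P(at least one) = 1 − P(none) = 1 − (1 − 0.25)^21
= 1 − 0.00238 = 0.99762

0.998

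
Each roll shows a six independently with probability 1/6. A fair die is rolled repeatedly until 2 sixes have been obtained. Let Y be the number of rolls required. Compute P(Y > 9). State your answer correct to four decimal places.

0.5427

Needing more than 9 rolls ⇔ fewer than 2 successes in the first 9. With X ~ Binomial(9, 0.166667), P(Y > 9) = P(X ≤ 1).
  k=0: C(9,0)·0.166667^0·0.833333^9 = 0.193807
  k=1: C(9,1)·0.166667^1·0.833333^8 = 0.348852
P(X ≤ 1) = 0.542659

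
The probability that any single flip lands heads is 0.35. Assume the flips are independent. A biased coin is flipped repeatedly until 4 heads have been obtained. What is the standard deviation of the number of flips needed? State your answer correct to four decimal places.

4.6070

Y = total flips until the fourth success; negative binomial with r=4, p=0.35.
SD(Y) = √[r(1−p)/p²] = √(21.224490) = 4.607004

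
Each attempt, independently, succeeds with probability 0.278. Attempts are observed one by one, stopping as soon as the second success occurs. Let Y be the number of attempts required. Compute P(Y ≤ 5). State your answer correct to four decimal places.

0.4261

Finishing within 5 attempts ⇔ at least 2 successes in the first 5. With X ~ Binomial(5, 0.278), P(Y ≤ 5) = 1 − P(X ≤ 1).
  k=0: C(5,0)·0.278^0·0.722^5 = 0.196194
  k=1: C(5,1)·0.278^1·0.722^4 = 0.377714
1 − 0.573909 = 0.426091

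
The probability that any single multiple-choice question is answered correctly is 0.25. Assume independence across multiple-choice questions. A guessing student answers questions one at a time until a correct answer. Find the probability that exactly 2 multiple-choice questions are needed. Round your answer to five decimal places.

Geometric (trials to first success), p = 0.25.
P(Y = 2) = (1−p)^1 · p = 0.75 · 0.25 = 0.1875000

0.18750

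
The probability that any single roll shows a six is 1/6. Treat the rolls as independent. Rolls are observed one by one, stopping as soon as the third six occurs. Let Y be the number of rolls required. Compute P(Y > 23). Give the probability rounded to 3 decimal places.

0.237

Needing more than 23 rolls ⇔ fewer than 3 successes in the first 23. With X ~ Binomial(23, 0.166667), P(Y > 23) = P(X ≤ 2).
  k=0: C(23,0)·0.166667^0·0.833333^23 = 0.01509
  k=1: C(23,1)·0.166667^1·0.833333^22 = 0.06944
  k=2: C(23,2)·0.166667^2·0.833333^21 = 0.15276
P(X ≤ 2) = 0.23729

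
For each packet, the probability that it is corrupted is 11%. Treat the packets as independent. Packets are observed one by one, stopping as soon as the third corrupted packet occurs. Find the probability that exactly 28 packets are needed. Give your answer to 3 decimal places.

0.025

Y = trial on which the third success occurs; negative binomial, r=3, p=0.11.
P(Y=28) = C(27,2) · p^3 · (1−p)^25
= 351 · 0.001331 · 0.054294 = 0.02537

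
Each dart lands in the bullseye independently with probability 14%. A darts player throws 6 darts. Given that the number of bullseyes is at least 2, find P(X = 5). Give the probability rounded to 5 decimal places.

X ~ Binomial(6, 0.14). Want P(X=5 | X≥2) = P(X=5) / P(X≥2).
P(X=5) = C(6,5)·0.14^5·0.86^1 = 0.0002775
P(X≥2) = 1 − 0.4045672 − 0.3951587 = 0.2002741
Ratio = 0.0002775 / 0.2002741 = 0.0013857

0.00139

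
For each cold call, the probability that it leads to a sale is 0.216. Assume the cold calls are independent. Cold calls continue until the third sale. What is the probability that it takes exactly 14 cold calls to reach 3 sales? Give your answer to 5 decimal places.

Y = trial on which the third success occurs; negative binomial, r=3, p=0.216.
P(Y=14) = C(13,2) · p^3 · (1−p)^11
= 78 · 0.010078 · 0.068782 = 0.0540670

0.05407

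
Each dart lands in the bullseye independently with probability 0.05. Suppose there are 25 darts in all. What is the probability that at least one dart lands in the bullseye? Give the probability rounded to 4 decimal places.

P(at least one) = 1 − P(none) = 1 − (1 − 0.05)^25
= 1 − 0.277390 = 0.722610

0.7226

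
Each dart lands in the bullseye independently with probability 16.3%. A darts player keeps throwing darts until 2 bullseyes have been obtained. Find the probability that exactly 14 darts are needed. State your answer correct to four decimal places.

Y = trial on which the second success occurs; negative binomial, r=2, p=0.163.
P(Y=14) = C(13,1) · p^2 · (1−p)^12
= 13 · 0.026569 · 0.11822 = 0.040834

0.0408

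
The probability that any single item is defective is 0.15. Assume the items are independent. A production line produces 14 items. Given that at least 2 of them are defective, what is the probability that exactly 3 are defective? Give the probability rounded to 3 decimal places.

X ~ Binomial(14, 0.15). Want P(X=3 | X≥2) = P(X=3) / P(X≥2).
P(X=3) = C(14,3)·0.15^3·0.85^11 = 0.20558
P(X≥2) = 1 − 0.10277 − 0.25390 = 0.64333
Ratio = 0.20558 / 0.64333 = 0.31956

0.320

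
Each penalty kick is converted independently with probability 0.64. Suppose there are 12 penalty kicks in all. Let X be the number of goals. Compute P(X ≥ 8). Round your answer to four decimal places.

X ~ Binomial(12, 0.64); P(X ≥ 8) = Σ C(12,k) p^k (1−p)^(12−k) over k:
  k=8: C(12,8)·0.64^8·0.36^4 = 0.234021
  k=9: C(12,9)·0.64^9·0.36^3 = 0.184906
  k=10: C(12,10)·0.64^10·0.36^2 = 0.098616
  k=11: C(12,11)·0.64^11·0.36^1 = 0.031876
  k=12: C(12,12)·0.64^12·0.36^0 = 0.004722
Total = 0.554141

0.5541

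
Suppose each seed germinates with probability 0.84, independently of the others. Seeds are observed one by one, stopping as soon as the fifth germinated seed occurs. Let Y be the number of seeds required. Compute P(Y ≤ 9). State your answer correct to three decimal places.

Finishing within 9 seeds ⇔ at least 5 successes in the first 9. With X ~ Binomial(9, 0.84), P(Y ≤ 9) = 1 − P(X ≤ 4).
  k=0: C(9,0)·0.84^0·0.16^9 = 0.00000
  k=1: C(9,1)·0.84^1·0.16^8 = 0.00000
  k=2: C(9,2)·0.84^2·0.16^7 = 0.00007
  k=3: C(9,3)·0.84^3·0.16^6 = 0.00084
  k=4: C(9,4)·0.84^4·0.16^5 = 0.00658
1 − 0.00748 = 0.99252

0.993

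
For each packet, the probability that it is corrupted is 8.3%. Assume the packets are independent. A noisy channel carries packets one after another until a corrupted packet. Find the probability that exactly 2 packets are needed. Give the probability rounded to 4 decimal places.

0.0761

Geometric (trials to first success), p = 0.083.
P(Y = 2) = (1−p)^1 · p = 0.917 · 0.083 = 0.076111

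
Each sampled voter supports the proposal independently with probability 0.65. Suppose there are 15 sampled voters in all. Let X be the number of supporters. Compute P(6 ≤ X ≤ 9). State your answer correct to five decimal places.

0.42327

X ~ Binomial(15, 0.65); P(6 ≤ X ≤ 9) = Σ C(15,k) p^k (1−p)^(15−k) over k:
  k=6: C(15,6)·0.65^6·0.35^9 = 0.0297507
  k=7: C(15,7)·0.65^7·0.35^8 = 0.0710373
  k=8: C(15,8)·0.65^8·0.35^7 = 0.1319264
  k=9: C(15,9)·0.65^9·0.35^6 = 0.1905604
Total = 0.4232747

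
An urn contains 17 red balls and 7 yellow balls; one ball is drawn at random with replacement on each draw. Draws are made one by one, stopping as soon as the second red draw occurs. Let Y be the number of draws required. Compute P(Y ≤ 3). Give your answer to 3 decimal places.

Finishing within 3 draws ⇔ at least 2 successes in the first 3. With X ~ Binomial(3, 0.708333), P(Y ≤ 3) = 1 − P(X ≤ 1).
  k=0: C(3,0)·0.708333^0·0.291667^3 = 0.02481
  k=1: C(3,1)·0.708333^1·0.291667^2 = 0.18077
1 − 0.20558 = 0.79442

0.794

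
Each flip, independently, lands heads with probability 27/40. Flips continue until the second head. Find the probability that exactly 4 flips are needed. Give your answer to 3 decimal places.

Y = trial on which the second success occurs; negative binomial, r=2, p=0.675.
P(Y=4) = C(3,1) · p^2 · (1−p)^2
= 3 · 0.45563 · 0.10562 = 0.14438

0.144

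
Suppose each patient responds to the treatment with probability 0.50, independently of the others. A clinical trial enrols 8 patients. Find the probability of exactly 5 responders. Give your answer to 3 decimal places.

0.219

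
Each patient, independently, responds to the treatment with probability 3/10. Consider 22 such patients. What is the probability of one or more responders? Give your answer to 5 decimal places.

0.99961

P(at least one) = 1 − P(none) = 1 − (1 − 0.30)^22
= 1 − 0.0003910 = 0.9996090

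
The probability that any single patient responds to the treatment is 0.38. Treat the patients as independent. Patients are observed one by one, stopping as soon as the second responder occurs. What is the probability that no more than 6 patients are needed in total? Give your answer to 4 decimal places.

0.7343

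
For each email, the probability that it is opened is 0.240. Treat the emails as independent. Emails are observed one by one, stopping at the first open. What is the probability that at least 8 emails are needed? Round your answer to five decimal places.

0.14645

Y = number of emails to the first success; geometric, p = 0.24.
P(Y > 7) = P(first 7 all fail) = (1−p)^7 = 0.1464519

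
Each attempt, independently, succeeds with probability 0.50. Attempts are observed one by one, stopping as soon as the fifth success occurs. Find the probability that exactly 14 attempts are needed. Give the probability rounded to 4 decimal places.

Y = trial on which the fifth success occurs; negative binomial, r=5, p=0.50.
P(Y=14) = C(13,4) · p^5 · (1−p)^9
= 715 · 0.03125 · 0.0019531 = 0.043640

0.0436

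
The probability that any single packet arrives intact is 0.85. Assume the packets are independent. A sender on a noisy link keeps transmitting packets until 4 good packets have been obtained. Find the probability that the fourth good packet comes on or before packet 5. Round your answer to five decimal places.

0.83521

Finishing within 5 packets ⇔ at least 4 successes in the first 5. With X ~ Binomial(5, 0.85), P(Y ≤ 5) = 1 − P(X ≤ 3).
  k=0: C(5,0)·0.85^0·0.15^5 = 0.0000759
  k=1: C(5,1)·0.85^1·0.15^4 = 0.0021516
  k=2: C(5,2)·0.85^2·0.15^3 = 0.0243844
  k=3: C(5,3)·0.85^3·0.15^2 = 0.1381781
1 − 0.1647900 = 0.8352100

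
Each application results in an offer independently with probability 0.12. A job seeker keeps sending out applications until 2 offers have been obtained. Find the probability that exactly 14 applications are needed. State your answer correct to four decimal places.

Y = trial on which the second success occurs; negative binomial, r=2, p=0.12.
P(Y=14) = C(13,1) · p^2 · (1−p)^12
= 13 · 0.0144 · 0.21567 = 0.040374

0.0404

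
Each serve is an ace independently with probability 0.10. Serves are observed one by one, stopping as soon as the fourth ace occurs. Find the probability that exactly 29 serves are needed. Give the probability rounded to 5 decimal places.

0.02352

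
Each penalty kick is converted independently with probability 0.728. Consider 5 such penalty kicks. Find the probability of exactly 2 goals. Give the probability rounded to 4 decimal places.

0.1067

X ~ Binomial(n=5, p=0.728).
P(X=2) = C(5,2) · p^2 · (1−p)^3
= 10 · 0.52998 · 0.020124 = 0.106652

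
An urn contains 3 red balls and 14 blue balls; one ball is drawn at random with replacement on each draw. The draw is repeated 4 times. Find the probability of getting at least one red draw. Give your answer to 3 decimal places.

0.540

P(at least one) = 1 − P(none) = 1 − (1 − 0.176471)^4
= 1 − 0.45996 = 0.54004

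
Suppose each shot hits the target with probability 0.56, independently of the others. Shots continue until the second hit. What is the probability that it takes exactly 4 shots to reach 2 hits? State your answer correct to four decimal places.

Y = trial on which the second success occurs; negative binomial, r=2, p=0.56.
P(Y=4) = C(3,1) · p^2 · (1−p)^2
= 3 · 0.3136 · 0.1936 = 0.182139

0.1821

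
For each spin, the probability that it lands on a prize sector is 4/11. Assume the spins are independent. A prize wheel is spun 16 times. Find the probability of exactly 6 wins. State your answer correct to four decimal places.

X ~ Binomial(n=16, p=0.363636).
P(X=6) = C(16,6) · p^6 · (1−p)^10
= 8008 · 0.0023121 · 0.010891 = 0.201642

0.2016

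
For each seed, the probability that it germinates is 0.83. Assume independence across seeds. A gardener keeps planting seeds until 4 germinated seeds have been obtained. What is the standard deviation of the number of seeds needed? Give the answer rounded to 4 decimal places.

Y = total seeds until the fourth success; negative binomial with r=4, p=0.83.
SD(Y) = √[r(1−p)/p²] = √(0.987081) = 0.993519

0.9935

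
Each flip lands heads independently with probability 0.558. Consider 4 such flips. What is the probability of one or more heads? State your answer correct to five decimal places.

0.96183

P(at least one) = 1 − P(none) = 1 − (1 − 0.558)^4
= 1 − 0.0381671 = 0.9618329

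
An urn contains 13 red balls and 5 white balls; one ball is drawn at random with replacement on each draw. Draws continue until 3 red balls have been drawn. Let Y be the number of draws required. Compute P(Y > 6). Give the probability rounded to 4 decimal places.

0.0542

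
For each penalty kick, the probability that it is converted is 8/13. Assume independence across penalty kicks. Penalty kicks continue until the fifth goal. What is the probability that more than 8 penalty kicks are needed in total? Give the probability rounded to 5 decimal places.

0.37045

Needing more than 8 penalty kicks ⇔ fewer than 5 successes in the first 8. With X ~ Binomial(8, 0.615385), P(Y > 8) = P(X ≤ 4).
  k=0: C(8,0)·0.615385^0·0.384615^8 = 0.0004789
  k=1: C(8,1)·0.615385^1·0.384615^7 = 0.0061295
  k=2: C(8,2)·0.615385^2·0.384615^6 = 0.0343251
  k=3: C(8,3)·0.615385^3·0.384615^5 = 0.1098402
  k=4: C(8,4)·0.615385^4·0.384615^4 = 0.2196803
P(X ≤ 4) = 0.3704539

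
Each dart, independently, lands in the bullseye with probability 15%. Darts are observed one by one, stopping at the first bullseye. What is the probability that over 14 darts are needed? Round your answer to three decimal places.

Y = number of darts to the first success; geometric, p = 0.15.
P(Y > 14) = P(first 14 all fail) = (1−p)^14 = 0.10277

0.103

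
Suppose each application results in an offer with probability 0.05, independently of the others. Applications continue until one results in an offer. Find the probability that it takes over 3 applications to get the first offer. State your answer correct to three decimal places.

0.857

Y = number of applications to the first success; geometric, p = 0.05.
P(Y > 3) = P(first 3 all fail) = (1−p)^3 = 0.85737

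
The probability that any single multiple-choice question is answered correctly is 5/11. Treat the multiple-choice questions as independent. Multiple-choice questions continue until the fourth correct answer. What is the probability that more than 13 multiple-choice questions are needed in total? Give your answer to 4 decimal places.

0.0876

Needing more than 13 multiple-choice questions ⇔ fewer than 4 successes in the first 13. With X ~ Binomial(13, 0.454545), P(Y > 13) = P(X ≤ 3).
  k=0: C(13,0)·0.454545^0·0.545455^13 = 0.000378
  k=1: C(13,1)·0.454545^1·0.545455^12 = 0.004098
  k=2: C(13,2)·0.454545^2·0.545455^11 = 0.020492
  k=3: C(13,3)·0.454545^3·0.545455^10 = 0.062616
P(X ≤ 3) = 0.087585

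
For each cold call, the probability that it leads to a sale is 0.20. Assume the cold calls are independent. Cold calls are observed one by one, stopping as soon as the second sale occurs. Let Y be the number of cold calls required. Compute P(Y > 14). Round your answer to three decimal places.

0.198

Needing more than 14 cold calls ⇔ fewer than 2 successes in the first 14. With X ~ Binomial(14, 0.20), P(Y > 14) = P(X ≤ 1).
  k=0: C(14,0)·0.20^0·0.80^14 = 0.04398
  k=1: C(14,1)·0.20^1·0.80^13 = 0.15393
P(X ≤ 1) = 0.19791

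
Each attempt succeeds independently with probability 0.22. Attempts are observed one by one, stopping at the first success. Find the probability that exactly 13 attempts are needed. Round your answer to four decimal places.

0.0112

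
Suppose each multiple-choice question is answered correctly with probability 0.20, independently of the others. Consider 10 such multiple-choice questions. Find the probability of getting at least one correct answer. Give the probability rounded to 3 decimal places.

P(at least one) = 1 − P(none) = 1 − (1 − 0.20)^10
= 1 − 0.10737 = 0.89263

0.893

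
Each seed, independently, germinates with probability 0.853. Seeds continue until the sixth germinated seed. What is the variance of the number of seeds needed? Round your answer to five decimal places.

1.21219

Y = total seeds until the sixth success; negative binomial with r=6, p=0.853.
Var(Y) = r(1−p)/p² = 6·0.147 / 0.853² = 1.2121895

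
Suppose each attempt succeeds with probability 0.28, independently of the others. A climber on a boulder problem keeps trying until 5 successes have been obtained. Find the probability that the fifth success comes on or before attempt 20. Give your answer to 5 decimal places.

0.69811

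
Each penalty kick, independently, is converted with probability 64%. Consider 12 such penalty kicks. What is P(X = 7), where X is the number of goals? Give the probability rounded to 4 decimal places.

X ~ Binomial(n=12, p=0.64).
P(X=7) = C(12,7) · p^7 · (1−p)^5
= 792 · 0.04398 · 0.0060466 = 0.210619

0.2106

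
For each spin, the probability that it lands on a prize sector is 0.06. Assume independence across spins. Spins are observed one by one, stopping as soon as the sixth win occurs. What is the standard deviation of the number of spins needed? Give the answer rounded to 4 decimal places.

39.5811

Y = total spins until the sixth success; negative binomial with r=6, p=0.06.
SD(Y) = √[r(1−p)/p²] = √(1566.666667) = 39.581140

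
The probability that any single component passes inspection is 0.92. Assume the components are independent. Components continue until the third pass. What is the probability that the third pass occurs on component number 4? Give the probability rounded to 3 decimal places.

0.187

Y = trial on which the third success occurs; negative binomial, r=3, p=0.92.
P(Y=4) = C(3,2) · p^3 · (1−p)^1
= 3 · 0.77869 · 0.08 = 0.18689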